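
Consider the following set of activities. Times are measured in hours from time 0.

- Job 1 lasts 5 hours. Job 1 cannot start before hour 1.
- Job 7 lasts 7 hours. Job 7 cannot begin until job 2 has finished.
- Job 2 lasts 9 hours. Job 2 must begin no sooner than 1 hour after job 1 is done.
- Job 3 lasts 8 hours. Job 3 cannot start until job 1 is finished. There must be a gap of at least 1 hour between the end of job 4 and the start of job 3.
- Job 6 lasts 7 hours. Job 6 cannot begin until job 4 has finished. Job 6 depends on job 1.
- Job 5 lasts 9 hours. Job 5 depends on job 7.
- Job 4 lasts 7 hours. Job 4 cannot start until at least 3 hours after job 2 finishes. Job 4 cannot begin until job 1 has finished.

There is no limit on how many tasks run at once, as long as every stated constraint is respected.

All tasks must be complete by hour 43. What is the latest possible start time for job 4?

To finish by hour 43, job 3 (duration 8) must start no later than hour 35.
Job 6 must finish by hour 43; it takes 7 hours, so it must start by 43 − 7 = hour 36.
Job 4 has several dependents: job 3 (must start by hour 35, minus 1-hour gap → hour 34); job 6 (must start by hour 36). The earliest of those limits is hour 34, so job 4 must start by 34 − 7 = hour 27.

27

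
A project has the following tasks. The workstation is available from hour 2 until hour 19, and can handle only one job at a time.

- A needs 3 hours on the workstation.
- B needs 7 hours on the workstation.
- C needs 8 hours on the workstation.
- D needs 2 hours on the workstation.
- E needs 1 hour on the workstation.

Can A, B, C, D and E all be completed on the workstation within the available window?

No

The workstation window is 19 − 2 = 17 hours.
Running back to back, the jobs need 3 + 7 + 8 + 2 + 1 = 21 hours on the workstation.
Since 21 > 17, they cannot all fit.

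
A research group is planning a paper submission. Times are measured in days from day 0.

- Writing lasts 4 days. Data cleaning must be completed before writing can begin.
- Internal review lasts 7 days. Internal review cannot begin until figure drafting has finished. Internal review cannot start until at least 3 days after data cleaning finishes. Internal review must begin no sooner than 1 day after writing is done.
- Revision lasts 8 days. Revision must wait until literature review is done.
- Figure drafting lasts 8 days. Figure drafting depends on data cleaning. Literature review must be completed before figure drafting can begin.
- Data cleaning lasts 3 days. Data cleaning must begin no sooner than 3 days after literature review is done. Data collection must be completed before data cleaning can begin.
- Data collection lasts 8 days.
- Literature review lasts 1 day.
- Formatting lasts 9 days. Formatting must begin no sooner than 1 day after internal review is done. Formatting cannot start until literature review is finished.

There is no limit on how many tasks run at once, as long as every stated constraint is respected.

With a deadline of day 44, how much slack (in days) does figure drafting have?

8

Nothing blocks data collection, so it runs from day 0 to day 8.
Literature review has no prerequisites, so it starts at day 0 and finishes at day 1.
Data cleaning cannot start until literature review (finishes day 1, plus 3-day gap → day 4); data collection (finishes day 8). The controlling bound is day 8, so data cleaning finishes at 8 + 3 = day 11.
For figure drafting: data cleaning (finishes day 11); literature review (finishes day 1). Taking the maximum gives a start of day 11, and it finishes at 11 + 8 = day 19.

Working backward from the deadline:
Formatting has no dependents, so it just needs to finish by day 44. Starting by 44 − 9 = day 35 achieves that.
Since formatting (must start by day 35, minus 1-day gap → day 34) depends on it, internal review must finish by day 34. Backing off its 7-day duration gives a latest start of day 27.
Figure drafting feeds into internal review (must start by day 27); so figure drafting must finish by day 27 and therefore start by day 19.
So figure drafting can start as early as day 11 and as late as day 19, giving 19 − 11 = 8 days of slack.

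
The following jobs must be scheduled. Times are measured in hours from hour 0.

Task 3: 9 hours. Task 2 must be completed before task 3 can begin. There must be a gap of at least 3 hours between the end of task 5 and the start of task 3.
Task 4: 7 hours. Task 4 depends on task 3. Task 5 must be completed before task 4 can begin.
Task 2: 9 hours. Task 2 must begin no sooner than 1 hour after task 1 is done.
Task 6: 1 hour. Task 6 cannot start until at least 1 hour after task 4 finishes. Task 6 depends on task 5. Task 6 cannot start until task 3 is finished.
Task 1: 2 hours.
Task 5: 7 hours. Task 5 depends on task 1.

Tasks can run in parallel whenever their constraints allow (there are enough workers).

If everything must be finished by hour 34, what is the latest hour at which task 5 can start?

Nothing follows task 6; the deadline of hour 34 is its only limit. It must start by 34 − 1 = hour 33.
Task 4 feeds into task 6 (must start by hour 33, minus 1-hour gap → hour 32); so task 4 must finish by hour 32 and therefore start by hour 25.
For task 3: task 4 (must start by hour 25); task 6 (must start by hour 33). The most restrictive is hour 25; with a 9-hour duration, task 3 must start by hour 16.
Task 5 must finish in time for task 3 (must start by hour 16, minus 3-hour gap → hour 13); task 4 (must start by hour 25); task 6 (must start by hour 33). The tightest is hour 13, so task 5 must start by 13 − 7 = hour 6.

6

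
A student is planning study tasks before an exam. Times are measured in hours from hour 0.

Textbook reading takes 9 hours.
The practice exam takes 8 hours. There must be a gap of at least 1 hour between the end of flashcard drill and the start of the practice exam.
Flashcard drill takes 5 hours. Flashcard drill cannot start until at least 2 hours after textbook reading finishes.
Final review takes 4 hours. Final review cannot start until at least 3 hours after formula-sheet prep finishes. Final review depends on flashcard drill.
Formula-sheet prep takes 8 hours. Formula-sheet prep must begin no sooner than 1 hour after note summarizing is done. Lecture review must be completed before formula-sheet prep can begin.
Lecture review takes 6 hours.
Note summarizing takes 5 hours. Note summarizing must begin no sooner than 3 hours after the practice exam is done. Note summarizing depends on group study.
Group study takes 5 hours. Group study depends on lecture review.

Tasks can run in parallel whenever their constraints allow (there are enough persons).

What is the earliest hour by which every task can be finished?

Lecture review has no prerequisites, so it starts at hour 0 and finishes at hour 6.
Group study waits on lecture review (finishes hour 6), so it starts at hour 6 and finishes at 6 + 5 = hour 11.
Nothing blocks textbook reading, so it runs from hour 0 to hour 9.
Flashcard drill waits on textbook reading (finishes hour 9, plus 2-hour gap → hour 11), so it starts at hour 11 and finishes at 11 + 5 = hour 16.
The practice exam cannot begin until flashcard drill (finishes hour 16, plus 1-hour gap → hour 17). It runs from hour 17 to 17 + 8 = hour 25.
For note summarizing: the practice exam (finishes hour 25, plus 3-hour gap → hour 28); group study (finishes hour 11). Taking the maximum gives a start of hour 28, and it finishes at 28 + 5 = hour 33.
Formula-sheet prep cannot start until note summarizing (finishes hour 33, plus 1-hour gap → hour 34); lecture review (finishes hour 6). The controlling bound is hour 34, so formula-sheet prep finishes at 34 + 8 = hour 42.
Final review cannot start until formula-sheet prep (finishes hour 42, plus 3-hour gap → hour 45); flashcard drill (finishes hour 16). The controlling bound is hour 45, so final review finishes at 45 + 4 = hour 49.
All tasks are finished once the last one completes. Finish times: Textbook reading at 9, Lecture review at 6, Flashcard drill at 16, The practice exam at 25, Group study at 11, Note summarizing at 33, Formula-sheet prep at 42, Final review at 49. The latest is hour 49.

49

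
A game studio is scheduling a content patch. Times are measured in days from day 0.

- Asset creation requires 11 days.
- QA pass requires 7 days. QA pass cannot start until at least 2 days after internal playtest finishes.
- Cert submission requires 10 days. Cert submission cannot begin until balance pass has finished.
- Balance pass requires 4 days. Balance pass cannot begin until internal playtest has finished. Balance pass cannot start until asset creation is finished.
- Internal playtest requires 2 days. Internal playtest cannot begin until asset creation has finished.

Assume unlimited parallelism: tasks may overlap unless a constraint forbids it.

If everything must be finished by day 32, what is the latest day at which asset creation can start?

5

To finish by day 32, cert submission (duration 10) must start no later than day 22.
Since cert submission (must start by day 22) depends on it, balance pass must finish by day 22. Backing off its 4-day duration gives a latest start of day 18.
To finish by day 32, QA pass (duration 7) must start no later than day 25.
Internal playtest feeds balance pass (must start by day 18); QA pass (must start by day 25, minus 2-day gap → day 23). Taking the minimum, internal playtest must finish by day 18 and start by 18 − 2 = day 16.
Asset creation feeds internal playtest (must start by day 16); balance pass (must start by day 18). Taking the minimum, asset creation must finish by day 16 and start by 16 − 11 = day 5.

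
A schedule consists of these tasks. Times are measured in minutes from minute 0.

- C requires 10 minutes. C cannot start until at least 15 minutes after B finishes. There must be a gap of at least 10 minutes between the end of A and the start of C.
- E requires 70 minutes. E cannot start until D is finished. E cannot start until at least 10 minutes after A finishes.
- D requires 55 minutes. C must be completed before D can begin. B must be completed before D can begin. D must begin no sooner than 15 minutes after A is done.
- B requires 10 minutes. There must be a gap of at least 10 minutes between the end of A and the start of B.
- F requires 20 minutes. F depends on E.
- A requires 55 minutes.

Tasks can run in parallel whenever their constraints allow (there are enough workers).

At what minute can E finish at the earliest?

A has no prerequisites, so it starts at minute 0 and finishes at minute 55.
B waits on A (finishes minute 55, plus 10-minute gap → minute 65), so it starts at minute 65 and finishes at 65 + 10 = minute 75.
C needs all of B (finishes minute 75, plus 15-minute gap → minute 90); A (finishes minute 55, plus 10-minute gap → minute 65). That puts its earliest start at minute 90; it finishes at 90 + 10 = minute 100.
D needs all of C (finishes minute 100); B (finishes minute 75); A (finishes minute 55, plus 15-minute gap → minute 70). That puts its earliest start at minute 100; it finishes at 100 + 55 = minute 155.
For E: D (finishes minute 155); A (finishes minute 55, plus 10-minute gap → minute 65). Taking the maximum gives a start of minute 155, and it finishes at 155 + 70 = minute 225.

225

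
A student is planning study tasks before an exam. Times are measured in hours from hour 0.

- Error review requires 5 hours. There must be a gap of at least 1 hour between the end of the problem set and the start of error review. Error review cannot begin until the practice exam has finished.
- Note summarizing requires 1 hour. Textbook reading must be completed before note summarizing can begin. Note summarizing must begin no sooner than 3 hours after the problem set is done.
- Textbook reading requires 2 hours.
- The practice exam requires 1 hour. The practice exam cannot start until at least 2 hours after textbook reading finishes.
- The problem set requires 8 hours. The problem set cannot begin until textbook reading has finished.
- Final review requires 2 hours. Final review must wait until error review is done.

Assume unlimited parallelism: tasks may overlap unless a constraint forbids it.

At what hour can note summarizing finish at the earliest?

14

Textbook reading can start immediately at hour 0; it finishes at hour 2.
The problem set waits on textbook reading (finishes hour 2), so it starts at hour 2 and finishes at 2 + 8 = hour 10.
For note summarizing: textbook reading (finishes hour 2); the problem set (finishes hour 10, plus 3-hour gap → hour 13). Taking the maximum gives a start of hour 13, and it finishes at 13 + 1 = hour 14.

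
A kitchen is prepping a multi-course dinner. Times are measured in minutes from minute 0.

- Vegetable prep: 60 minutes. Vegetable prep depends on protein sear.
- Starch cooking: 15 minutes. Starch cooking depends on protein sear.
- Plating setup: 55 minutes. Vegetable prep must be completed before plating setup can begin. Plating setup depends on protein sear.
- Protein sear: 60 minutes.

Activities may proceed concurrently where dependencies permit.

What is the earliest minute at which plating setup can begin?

120

Protein sear can start immediately at minute 0; it finishes at minute 60.
Vegetable prep cannot begin until protein sear (finishes minute 60). It runs from minute 60 to 60 + 60 = minute 120.
Plating setup waits on vegetable prep (finishes minute 120); protein sear (finishes minute 60). The latest of these is minute 120, which is the earliest plating setup can start.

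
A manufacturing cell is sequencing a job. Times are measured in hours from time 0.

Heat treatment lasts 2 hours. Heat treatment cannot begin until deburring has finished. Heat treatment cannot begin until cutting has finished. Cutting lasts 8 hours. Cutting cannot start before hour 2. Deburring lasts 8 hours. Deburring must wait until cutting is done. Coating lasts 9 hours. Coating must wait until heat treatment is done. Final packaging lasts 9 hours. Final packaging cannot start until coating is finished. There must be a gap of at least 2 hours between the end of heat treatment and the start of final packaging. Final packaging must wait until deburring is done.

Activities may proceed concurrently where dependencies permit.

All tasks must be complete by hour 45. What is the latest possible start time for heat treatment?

To finish by hour 45, final packaging (duration 9) must start no later than hour 36.
Coating must finish before final packaging (must start by hour 36). With a 9-hour duration, coating must start by 36 − 9 = hour 27.
For heat treatment: coating (must start by hour 27); final packaging (must start by hour 36, minus 2-hour gap → hour 34). The most restrictive is hour 27; with a 2-hour duration, heat treatment must start by hour 25.

25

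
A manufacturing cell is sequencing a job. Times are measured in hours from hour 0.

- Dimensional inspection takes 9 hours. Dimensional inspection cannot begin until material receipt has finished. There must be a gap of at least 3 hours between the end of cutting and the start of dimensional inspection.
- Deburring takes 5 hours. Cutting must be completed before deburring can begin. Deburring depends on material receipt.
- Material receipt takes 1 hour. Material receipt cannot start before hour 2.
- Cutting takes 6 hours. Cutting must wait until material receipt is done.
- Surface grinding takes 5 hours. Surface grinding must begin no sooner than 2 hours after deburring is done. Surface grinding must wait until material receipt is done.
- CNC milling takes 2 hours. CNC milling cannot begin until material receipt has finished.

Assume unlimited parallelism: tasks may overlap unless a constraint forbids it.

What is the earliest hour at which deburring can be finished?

14

Material receipt waits on its own release at hour 2, so it starts at hour 2 and finishes at 2 + 1 = hour 3.
After material receipt (finishes hour 3), cutting can start at hour 3 and finishes at hour 9.
Deburring has to wait for cutting (finishes hour 9); material receipt (finishes hour 3). The latest of these is hour 9, so deburring runs hour 9 to 9 + 5 = hour 14.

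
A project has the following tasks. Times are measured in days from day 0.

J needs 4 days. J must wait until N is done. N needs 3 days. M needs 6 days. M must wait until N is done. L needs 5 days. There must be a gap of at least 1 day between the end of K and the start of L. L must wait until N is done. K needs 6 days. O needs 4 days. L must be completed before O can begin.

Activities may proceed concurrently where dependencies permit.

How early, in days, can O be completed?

16

N has no prerequisites, so it starts at day 0 and finishes at day 3.
K has no prerequisites, so it starts at day 0 and finishes at day 6.
For L: K (finishes day 6, plus 1-day gap → day 7); N (finishes day 3). Taking the maximum gives a start of day 7, and it finishes at 7 + 5 = day 12.
After L (finishes day 12), O can start at day 12 and finishes at day 16.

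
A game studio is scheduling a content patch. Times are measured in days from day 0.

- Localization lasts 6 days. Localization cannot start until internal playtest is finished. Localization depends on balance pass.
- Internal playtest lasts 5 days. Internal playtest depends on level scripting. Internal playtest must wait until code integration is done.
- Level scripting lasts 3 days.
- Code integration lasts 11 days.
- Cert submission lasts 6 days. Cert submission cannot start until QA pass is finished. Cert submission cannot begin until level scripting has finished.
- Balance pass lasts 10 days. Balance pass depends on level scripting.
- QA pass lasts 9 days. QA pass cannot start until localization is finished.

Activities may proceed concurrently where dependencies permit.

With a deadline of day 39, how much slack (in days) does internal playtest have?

2

Nothing blocks code integration, so it runs from day 0 to day 11.
Level scripting can start immediately at day 0; it finishes at day 3.
Internal playtest needs all of level scripting (finishes day 3); code integration (finishes day 11). That puts its earliest start at day 11; it finishes at 11 + 5 = day 16.

Working backward from the deadline:
Cert submission must finish by day 39; it takes 6 days, so it must start by 39 − 6 = day 33.
QA pass has to be done before cert submission (must start by day 33). That means finishing by day 33, i.e. starting by 33 − 9 = day 24.
Localization feeds into QA pass (must start by day 24); so localization must finish by day 24 and therefore start by day 18.
Internal playtest feeds into localization (must start by day 18); so internal playtest must finish by day 18 and therefore start by day 13.
So internal playtest can start as early as day 11 and as late as day 13, giving 13 − 11 = 2 days of slack.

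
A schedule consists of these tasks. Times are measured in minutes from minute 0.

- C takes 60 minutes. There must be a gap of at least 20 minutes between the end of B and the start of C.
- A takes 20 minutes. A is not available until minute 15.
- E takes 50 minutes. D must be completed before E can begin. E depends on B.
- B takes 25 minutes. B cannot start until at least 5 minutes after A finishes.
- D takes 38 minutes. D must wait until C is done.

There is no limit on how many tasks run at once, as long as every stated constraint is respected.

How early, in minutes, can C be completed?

145

After its own release at minute 15, A can start at minute 15 and finishes at minute 35.
After A (finishes minute 35, plus 5-minute gap → minute 40), B can start at minute 40 and finishes at minute 65.
C cannot begin until B (finishes minute 65, plus 20-minute gap → minute 85). It runs from minute 85 to 85 + 60 = minute 145.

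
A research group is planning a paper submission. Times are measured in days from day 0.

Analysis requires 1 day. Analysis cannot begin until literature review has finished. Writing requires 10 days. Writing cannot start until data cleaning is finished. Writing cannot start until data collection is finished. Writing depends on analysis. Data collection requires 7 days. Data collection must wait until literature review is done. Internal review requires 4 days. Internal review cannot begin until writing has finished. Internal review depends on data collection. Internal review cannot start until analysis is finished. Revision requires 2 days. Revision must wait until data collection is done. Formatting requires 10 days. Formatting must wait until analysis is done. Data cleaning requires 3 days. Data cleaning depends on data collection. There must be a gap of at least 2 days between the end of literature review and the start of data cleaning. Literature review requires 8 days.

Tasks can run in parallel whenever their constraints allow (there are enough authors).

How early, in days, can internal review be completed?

32

Literature review has no prerequisites, so it starts at day 0 and finishes at day 8.
After literature review (finishes day 8), analysis can start at day 8 and finishes at day 9.
After literature review (finishes day 8), data collection can start at day 8 and finishes at day 15.
For data cleaning: data collection (finishes day 15); literature review (finishes day 8, plus 2-day gap → day 10). Taking the maximum gives a start of day 15, and it finishes at 15 + 3 = day 18.
Writing cannot start until data cleaning (finishes day 18); data collection (finishes day 15); analysis (finishes day 9). The controlling bound is day 18, so writing finishes at 18 + 10 = day 28.
Internal review cannot start until writing (finishes day 28); data collection (finishes day 15); analysis (finishes day 9). The controlling bound is day 28, so internal review finishes at 28 + 4 = day 32.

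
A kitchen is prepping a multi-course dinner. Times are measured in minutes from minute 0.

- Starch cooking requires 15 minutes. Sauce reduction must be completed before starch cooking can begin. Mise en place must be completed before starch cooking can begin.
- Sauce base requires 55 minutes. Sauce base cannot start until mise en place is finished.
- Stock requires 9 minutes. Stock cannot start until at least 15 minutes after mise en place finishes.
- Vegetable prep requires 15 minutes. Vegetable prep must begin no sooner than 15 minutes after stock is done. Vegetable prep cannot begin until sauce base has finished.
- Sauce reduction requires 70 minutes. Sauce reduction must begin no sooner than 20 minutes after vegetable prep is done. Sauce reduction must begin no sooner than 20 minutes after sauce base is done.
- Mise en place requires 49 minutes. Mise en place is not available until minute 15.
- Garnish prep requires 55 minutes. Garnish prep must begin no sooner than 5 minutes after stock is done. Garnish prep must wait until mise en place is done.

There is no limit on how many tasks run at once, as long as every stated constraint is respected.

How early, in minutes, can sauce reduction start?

154

Mise en place waits on its own release at minute 15, so it starts at minute 15 and finishes at 15 + 49 = minute 64.
After mise en place (finishes minute 64), sauce base can start at minute 64 and finishes at minute 119.
Stock cannot begin until mise en place (finishes minute 64, plus 15-minute gap → minute 79). It runs from minute 79 to 79 + 9 = minute 88.
Vegetable prep has to wait for stock (finishes minute 88, plus 15-minute gap → minute 103); sauce base (finishes minute 119). The latest of these is minute 119, so vegetable prep runs minute 119 to 119 + 15 = minute 134.
Sauce reduction waits on vegetable prep (finishes minute 134, plus 20-minute gap → minute 154); sauce base (finishes minute 119, plus 20-minute gap → minute 139). The latest of these is minute 154, which is the earliest sauce reduction can start.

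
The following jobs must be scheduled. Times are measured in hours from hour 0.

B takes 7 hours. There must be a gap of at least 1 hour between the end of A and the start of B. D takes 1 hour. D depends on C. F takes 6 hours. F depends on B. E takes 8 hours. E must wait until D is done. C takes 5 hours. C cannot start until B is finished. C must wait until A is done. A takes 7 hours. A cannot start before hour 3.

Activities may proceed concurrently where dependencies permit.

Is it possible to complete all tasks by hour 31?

A cannot begin until its own release at hour 3. It runs from hour 3 to 3 + 7 = hour 10.
B waits on A (finishes hour 10, plus 1-hour gap → hour 11), so it starts at hour 11 and finishes at 11 + 7 = hour 18.
F waits on B (finishes hour 18), so it starts at hour 18 and finishes at 18 + 6 = hour 24.
C has to wait for B (finishes hour 18); A (finishes hour 10). The latest of these is hour 18, so C runs hour 18 to 18 + 5 = hour 23.
After C (finishes hour 23), D can start at hour 23 and finishes at hour 24.
E cannot begin until D (finishes hour 24). It runs from hour 24 to 24 + 8 = hour 32.
The earliest everything can be done is hour 32, which is after the deadline of 31, so it is not possible.

No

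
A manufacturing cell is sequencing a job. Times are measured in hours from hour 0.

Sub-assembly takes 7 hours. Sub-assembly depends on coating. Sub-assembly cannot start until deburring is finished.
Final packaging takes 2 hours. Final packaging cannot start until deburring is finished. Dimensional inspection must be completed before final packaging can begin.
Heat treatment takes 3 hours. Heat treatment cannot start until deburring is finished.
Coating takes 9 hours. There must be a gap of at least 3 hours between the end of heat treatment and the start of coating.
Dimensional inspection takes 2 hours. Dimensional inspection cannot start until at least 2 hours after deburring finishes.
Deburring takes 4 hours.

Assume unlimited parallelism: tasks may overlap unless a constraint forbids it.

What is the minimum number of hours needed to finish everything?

Deburring can start immediately at hour 0; it finishes at hour 4.
Dimensional inspection waits on deburring (finishes hour 4, plus 2-hour gap → hour 6), so it starts at hour 6 and finishes at 6 + 2 = hour 8.
Final packaging has to wait for deburring (finishes hour 4); dimensional inspection (finishes hour 8). The latest of these is hour 8, so final packaging runs hour 8 to 8 + 2 = hour 10.
After deburring (finishes hour 4), heat treatment can start at hour 4 and finishes at hour 7.
After heat treatment (finishes hour 7, plus 3-hour gap → hour 10), coating can start at hour 10 and finishes at hour 19.
Sub-assembly needs all of coating (finishes hour 19); deburring (finishes hour 4). That puts its earliest start at hour 19; it finishes at 19 + 7 = hour 26.
All tasks are finished once the last one completes. Finish times: Deburring at 4, Heat treatment at 7, Dimensional inspection at 8, Coating at 19, Sub-assembly at 26, Final packaging at 10. The latest is hour 26.

26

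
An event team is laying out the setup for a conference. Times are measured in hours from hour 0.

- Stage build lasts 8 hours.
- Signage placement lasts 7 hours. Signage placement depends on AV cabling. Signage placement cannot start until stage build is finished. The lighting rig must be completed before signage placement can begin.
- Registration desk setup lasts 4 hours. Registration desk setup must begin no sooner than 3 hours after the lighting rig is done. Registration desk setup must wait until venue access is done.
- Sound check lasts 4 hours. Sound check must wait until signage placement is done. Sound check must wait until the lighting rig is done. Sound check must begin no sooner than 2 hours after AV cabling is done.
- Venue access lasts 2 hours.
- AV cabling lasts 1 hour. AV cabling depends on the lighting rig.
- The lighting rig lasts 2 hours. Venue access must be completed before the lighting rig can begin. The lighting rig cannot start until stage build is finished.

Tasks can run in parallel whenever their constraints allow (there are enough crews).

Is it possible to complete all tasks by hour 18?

Stage build can start immediately at hour 0; it finishes at hour 8.
Nothing blocks venue access, so it runs from hour 0 to hour 2.
For the lighting rig: venue access (finishes hour 2); stage build (finishes hour 8). Taking the maximum gives a start of hour 8, and it finishes at 8 + 2 = hour 10.
Registration desk setup needs all of the lighting rig (finishes hour 10, plus 3-hour gap → hour 13); venue access (finishes hour 2). That puts its earliest start at hour 13; it finishes at 13 + 4 = hour 17.
After the lighting rig (finishes hour 10), AV cabling can start at hour 10 and finishes at hour 11.
For signage placement: AV cabling (finishes hour 11); stage build (finishes hour 8); the lighting rig (finishes hour 10). Taking the maximum gives a start of hour 11, and it finishes at 11 + 7 = hour 18.
Sound check has to wait for signage placement (finishes hour 18); the lighting rig (finishes hour 10); AV cabling (finishes hour 11, plus 2-hour gap → hour 13). The latest of these is hour 18, so sound check runs hour 18 to 18 + 4 = hour 22.
The earliest everything can be done is hour 22, which is after the deadline of 18, so it is not possible.

No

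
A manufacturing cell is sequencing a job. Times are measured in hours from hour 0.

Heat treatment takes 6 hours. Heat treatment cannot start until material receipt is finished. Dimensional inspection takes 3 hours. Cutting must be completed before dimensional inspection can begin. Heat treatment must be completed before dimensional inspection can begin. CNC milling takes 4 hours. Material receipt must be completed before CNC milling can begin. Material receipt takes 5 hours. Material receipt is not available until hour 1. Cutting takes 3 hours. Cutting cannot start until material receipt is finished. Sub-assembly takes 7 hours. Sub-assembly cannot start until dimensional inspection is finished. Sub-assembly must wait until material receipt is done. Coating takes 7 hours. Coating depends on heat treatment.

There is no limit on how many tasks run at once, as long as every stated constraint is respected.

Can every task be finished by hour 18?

No

After its own release at hour 1, material receipt can start at hour 1 and finishes at hour 6.
After material receipt (finishes hour 6), heat treatment can start at hour 6 and finishes at hour 12.
After heat treatment (finishes hour 12), coating can start at hour 12 and finishes at hour 19.
CNC milling waits on material receipt (finishes hour 6), so it starts at hour 6 and finishes at 6 + 4 = hour 10.
Cutting cannot begin until material receipt (finishes hour 6). It runs from hour 6 to 6 + 3 = hour 9.
Dimensional inspection has to wait for cutting (finishes hour 9); heat treatment (finishes hour 12). The latest of these is hour 12, so dimensional inspection runs hour 12 to 12 + 3 = hour 15.
For sub-assembly: dimensional inspection (finishes hour 15); material receipt (finishes hour 6). Taking the maximum gives a start of hour 15, and it finishes at 15 + 7 = hour 22.
The earliest everything can be done is hour 22, which is after the deadline of 18, so it is not possible.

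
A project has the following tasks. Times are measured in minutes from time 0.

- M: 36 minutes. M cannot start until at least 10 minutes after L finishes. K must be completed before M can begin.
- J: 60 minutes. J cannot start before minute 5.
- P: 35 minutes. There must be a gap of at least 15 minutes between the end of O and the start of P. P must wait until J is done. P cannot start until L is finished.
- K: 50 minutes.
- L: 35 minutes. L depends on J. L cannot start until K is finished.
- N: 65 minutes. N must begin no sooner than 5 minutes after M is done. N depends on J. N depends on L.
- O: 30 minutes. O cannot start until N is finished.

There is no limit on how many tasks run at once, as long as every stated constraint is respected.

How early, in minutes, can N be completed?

K has no prerequisites, so it starts at minute 0 and finishes at minute 50.
After its own release at minute 5, J can start at minute 5 and finishes at minute 65.
L cannot start until J (finishes minute 65); K (finishes minute 50). The controlling bound is minute 65, so L finishes at 65 + 35 = minute 100.
M cannot start until L (finishes minute 100, plus 10-minute gap → minute 110); K (finishes minute 50). The controlling bound is minute 110, so M finishes at 110 + 36 = minute 146.
N needs all of M (finishes minute 146, plus 5-minute gap → minute 151); J (finishes minute 65); L (finishes minute 100). That puts its earliest start at minute 151; it finishes at 151 + 65 = minute 216.

216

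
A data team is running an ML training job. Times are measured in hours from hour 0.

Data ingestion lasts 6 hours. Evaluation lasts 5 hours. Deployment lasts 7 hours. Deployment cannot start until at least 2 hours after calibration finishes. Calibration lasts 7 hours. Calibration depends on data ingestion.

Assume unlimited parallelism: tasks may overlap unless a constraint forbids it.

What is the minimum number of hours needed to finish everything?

Evaluation has no prerequisites, so it starts at hour 0 and finishes at hour 5.
Data ingestion can start immediately at hour 0; it finishes at hour 6.
Calibration cannot begin until data ingestion (finishes hour 6). It runs from hour 6 to 6 + 7 = hour 13.
Deployment cannot begin until calibration (finishes hour 13, plus 2-hour gap → hour 15). It runs from hour 15 to 15 + 7 = hour 22.
All tasks are finished once the last one completes. Finish times: Data ingestion at 6, Evaluation at 5, Calibration at 13, Deployment at 22. The latest is hour 22.

22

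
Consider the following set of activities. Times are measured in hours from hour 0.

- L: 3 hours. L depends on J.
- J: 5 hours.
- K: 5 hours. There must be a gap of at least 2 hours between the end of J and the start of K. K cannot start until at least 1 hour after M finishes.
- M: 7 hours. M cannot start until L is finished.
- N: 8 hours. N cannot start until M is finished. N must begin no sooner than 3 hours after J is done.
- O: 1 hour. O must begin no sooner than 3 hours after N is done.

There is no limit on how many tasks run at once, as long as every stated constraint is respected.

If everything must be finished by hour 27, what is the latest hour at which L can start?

K has no dependents, so it just needs to finish by hour 27. Starting by 27 − 5 = hour 22 achieves that.
To finish by hour 27, O (duration 1) must start no later than hour 26.
N must finish before O (must start by hour 26, minus 3-hour gap → hour 23). With an 8-hour duration, N must start by 23 − 8 = hour 15.
For M: K (must start by hour 22, minus 1-hour gap → hour 21); N (must start by hour 15). The most restrictive is hour 15; with a 7-hour duration, M must start by hour 8.
L has to be done before M (must start by hour 8). That means finishing by hour 8, i.e. starting by 8 − 3 = hour 5.

5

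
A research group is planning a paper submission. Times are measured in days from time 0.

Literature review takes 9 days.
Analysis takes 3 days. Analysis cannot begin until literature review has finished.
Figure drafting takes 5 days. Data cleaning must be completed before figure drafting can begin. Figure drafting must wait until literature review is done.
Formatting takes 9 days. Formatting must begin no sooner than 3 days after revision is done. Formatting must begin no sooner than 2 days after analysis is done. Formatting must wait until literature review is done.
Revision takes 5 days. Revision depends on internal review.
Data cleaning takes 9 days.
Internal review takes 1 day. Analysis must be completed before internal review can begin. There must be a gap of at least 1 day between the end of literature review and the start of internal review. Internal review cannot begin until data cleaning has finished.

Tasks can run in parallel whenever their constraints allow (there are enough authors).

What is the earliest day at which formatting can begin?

Data cleaning has no prerequisites, so it starts at day 0 and finishes at day 9.
Literature review can start immediately at day 0; it finishes at day 9.
Analysis cannot begin until literature review (finishes day 9). It runs from day 9 to 9 + 3 = day 12.
For internal review: analysis (finishes day 12); literature review (finishes day 9, plus 1-day gap → day 10); data cleaning (finishes day 9). Taking the maximum gives a start of day 12, and it finishes at 12 + 1 = day 13.
After internal review (finishes day 13), revision can start at day 13 and finishes at day 18.
Formatting waits on revision (finishes day 18, plus 3-day gap → day 21); analysis (finishes day 12, plus 2-day gap → day 14); literature review (finishes day 9). The latest of these is day 21, which is the earliest formatting can start.

21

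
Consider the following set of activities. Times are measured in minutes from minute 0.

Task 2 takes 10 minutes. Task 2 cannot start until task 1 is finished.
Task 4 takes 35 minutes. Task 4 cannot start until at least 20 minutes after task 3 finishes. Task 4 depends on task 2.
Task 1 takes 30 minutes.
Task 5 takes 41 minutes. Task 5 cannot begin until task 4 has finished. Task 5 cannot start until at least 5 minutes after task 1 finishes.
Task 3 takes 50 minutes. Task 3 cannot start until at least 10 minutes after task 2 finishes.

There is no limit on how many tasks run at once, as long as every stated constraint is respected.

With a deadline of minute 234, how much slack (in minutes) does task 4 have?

38

Nothing blocks task 1, so it runs from minute 0 to minute 30.
Task 2 cannot begin until task 1 (finishes minute 30). It runs from minute 30 to 30 + 10 = minute 40.
Task 3 waits on task 2 (finishes minute 40, plus 10-minute gap → minute 50), so it starts at minute 50 and finishes at 50 + 50 = minute 100.
Task 4 needs all of task 3 (finishes minute 100, plus 20-minute gap → minute 120); task 2 (finishes minute 40). That puts its earliest start at minute 120; it finishes at 120 + 35 = minute 155.

Working backward from the deadline:
Task 5 has no dependents, so it just needs to finish by minute 234. Starting by 234 − 41 = minute 193 achieves that.
Task 4 must finish before task 5 (must start by minute 193). With a 35-minute duration, task 4 must start by 193 − 35 = minute 158.
So task 4 can start as early as minute 120 and as late as minute 158, giving 158 − 120 = 38 minutes of slack.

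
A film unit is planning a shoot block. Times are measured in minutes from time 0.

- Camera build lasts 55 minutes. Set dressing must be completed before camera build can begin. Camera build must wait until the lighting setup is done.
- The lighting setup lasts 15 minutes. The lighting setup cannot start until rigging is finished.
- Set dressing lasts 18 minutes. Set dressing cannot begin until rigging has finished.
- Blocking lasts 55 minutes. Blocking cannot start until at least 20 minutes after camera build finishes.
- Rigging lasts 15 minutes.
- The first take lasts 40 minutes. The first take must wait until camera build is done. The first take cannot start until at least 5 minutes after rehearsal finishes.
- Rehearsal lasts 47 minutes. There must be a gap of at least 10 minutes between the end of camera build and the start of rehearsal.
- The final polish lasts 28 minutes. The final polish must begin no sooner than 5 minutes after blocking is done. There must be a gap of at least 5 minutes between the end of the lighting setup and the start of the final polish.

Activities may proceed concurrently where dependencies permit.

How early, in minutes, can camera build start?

33

Nothing blocks rigging, so it runs from minute 0 to minute 15.
After rigging (finishes minute 15), the lighting setup can start at minute 15 and finishes at minute 30.
Set dressing waits on rigging (finishes minute 15), so it starts at minute 15 and finishes at 15 + 18 = minute 33.
Camera build waits on set dressing (finishes minute 33); the lighting setup (finishes minute 30). The latest of these is minute 33, which is the earliest camera build can start.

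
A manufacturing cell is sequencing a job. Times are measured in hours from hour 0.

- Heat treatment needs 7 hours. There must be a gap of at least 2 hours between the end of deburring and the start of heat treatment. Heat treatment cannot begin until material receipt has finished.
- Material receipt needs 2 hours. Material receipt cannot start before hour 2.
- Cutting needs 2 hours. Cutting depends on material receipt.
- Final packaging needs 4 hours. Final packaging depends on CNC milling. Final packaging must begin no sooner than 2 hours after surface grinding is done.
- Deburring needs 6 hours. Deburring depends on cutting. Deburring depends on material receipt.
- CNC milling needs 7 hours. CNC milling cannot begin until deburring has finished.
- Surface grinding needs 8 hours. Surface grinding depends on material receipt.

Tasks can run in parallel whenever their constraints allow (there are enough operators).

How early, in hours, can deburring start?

Material receipt cannot begin until its own release at hour 2. It runs from hour 2 to 2 + 2 = hour 4.
Cutting waits on material receipt (finishes hour 4), so it starts at hour 4 and finishes at 4 + 2 = hour 6.
Deburring waits on cutting (finishes hour 6); material receipt (finishes hour 4). The latest of these is hour 6, which is the earliest deburring can start.

6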